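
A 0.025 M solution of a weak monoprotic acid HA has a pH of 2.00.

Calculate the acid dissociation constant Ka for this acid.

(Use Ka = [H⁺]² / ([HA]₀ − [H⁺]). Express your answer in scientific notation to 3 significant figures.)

[H⁺] = 10^(−pH) = 10^(−2.00) = 1.000e-02 M. For HA ⇌ H⁺ + A⁻, Ka = [H⁺][A⁻]/[HA] = [H⁺]² / ([HA]₀ − [H⁺]) = (1.000e-02)² / (0.025 − 1.000e-02) = 6.67e-03.

K_a = 6.67e-03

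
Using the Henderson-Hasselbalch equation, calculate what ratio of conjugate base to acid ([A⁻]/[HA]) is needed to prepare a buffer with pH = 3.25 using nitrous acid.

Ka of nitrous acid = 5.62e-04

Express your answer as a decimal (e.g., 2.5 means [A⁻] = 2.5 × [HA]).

pKa = -log(5.62e-04) = 3.2503. pH = pKa + log([A⁻]/[HA]), so log([A⁻]/[HA]) = pH − pKa = 3.25 − 3.2503 = -0.0003. [A⁻]/[HA] = 10^(-0.0003) = 0.999

[A⁻]/[HA] = 0.999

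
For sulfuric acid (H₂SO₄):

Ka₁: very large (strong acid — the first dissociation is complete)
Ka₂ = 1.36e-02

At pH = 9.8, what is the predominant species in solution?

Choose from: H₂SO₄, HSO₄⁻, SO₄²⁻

The first dissociation is complete, so H₂SO₄ itself is never the predominant species in water; pKa₂ = -log(1.36e-02) = 1.87. For a polyprotic acid the predominant species crosses at each pKa: below pKa_n the protonated form dominates, above it the deprotonated form does. At pH = 9.8, the predominant species is SO₄²⁻.

SO₄²⁻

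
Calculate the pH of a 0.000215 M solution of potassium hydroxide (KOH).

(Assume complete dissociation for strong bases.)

[OH⁻] = 0.000215 M for strong base. pOH = -log[OH⁻] = 3.67, pH = 14 - pOH

pH = 10.33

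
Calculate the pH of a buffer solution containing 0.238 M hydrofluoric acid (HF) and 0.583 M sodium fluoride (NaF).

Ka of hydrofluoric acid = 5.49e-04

pKa = -log(5.49e-04) = 3.26. pH = pKa + log([A⁻]/[HA]) = 3.26 + log(0.583/0.238)

pH = 3.65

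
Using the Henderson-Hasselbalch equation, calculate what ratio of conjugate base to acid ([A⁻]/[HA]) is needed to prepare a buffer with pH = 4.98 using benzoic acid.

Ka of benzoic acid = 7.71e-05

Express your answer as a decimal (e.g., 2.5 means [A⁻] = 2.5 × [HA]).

pKa = -log(7.71e-05) = 4.1129. pH = pKa + log([A⁻]/[HA]), so log([A⁻]/[HA]) = pH − pKa = 4.98 − 4.1129 = 0.8671. [A⁻]/[HA] = 10^(0.8671) = 7.36

[A⁻]/[HA] = 7.36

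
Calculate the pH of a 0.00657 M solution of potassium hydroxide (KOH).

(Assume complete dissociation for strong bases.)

[OH⁻] = 0.00657 M for strong base. pOH = -log[OH⁻] = 2.18, pH = 14 - pOH

pH = 11.82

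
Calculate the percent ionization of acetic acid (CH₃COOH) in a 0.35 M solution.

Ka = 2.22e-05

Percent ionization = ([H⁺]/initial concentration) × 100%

Using Ka equilibrium: x² + Ka×x - Ka×C = 0. Solving: [H⁺] = 2.7764e-03. Percent = (2.7764e-03/0.35) × 100

Percent ionization = 0.793%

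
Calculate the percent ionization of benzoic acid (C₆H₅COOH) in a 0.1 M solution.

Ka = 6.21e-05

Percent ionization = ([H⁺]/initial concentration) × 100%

Using Ka equilibrium: x² + Ka×x - Ka×C = 0. Solving: [H⁺] = 2.4611e-03. Percent = (2.4611e-03/0.1) × 100

Percent ionization = 2.46%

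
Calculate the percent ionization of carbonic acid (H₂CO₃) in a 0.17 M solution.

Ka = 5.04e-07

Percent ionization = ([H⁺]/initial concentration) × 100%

Using Ka equilibrium: x² + Ka×x - Ka×C = 0. Solving: [H⁺] = 2.9246e-04. Percent = (2.9246e-04/0.17) × 100

Percent ionization = 0.172%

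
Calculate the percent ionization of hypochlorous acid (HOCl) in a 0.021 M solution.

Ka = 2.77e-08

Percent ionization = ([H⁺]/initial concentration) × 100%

Using Ka equilibrium: x² + Ka×x - Ka×C = 0. Solving: [H⁺] = 2.4105e-05. Percent = (2.4105e-05/0.021) × 100

Percent ionization = 0.115%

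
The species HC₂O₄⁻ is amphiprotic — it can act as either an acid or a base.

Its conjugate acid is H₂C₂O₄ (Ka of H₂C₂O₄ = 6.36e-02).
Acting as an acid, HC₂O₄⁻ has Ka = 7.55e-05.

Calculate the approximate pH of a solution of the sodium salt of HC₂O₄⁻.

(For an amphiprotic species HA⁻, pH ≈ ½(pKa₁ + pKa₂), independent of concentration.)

pKa₁ = -log(6.36e-02) = 1.20; pKa₂ = -log(7.55e-05) = 4.12. For an amphiprotic species, pH ≈ ½(pKa₁ + pKa₂) = ½(1.20 + 4.12) = 2.66.

pH = 2.66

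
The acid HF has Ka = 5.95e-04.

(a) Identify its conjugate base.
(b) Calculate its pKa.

(a) The conjugate base is formed by removing one H⁺ from HF, giving F⁻. (b) pKa = -log(Ka) = -log(5.95e-04) = 3.23.

Conjugate base: F⁻; pK_a = 3.23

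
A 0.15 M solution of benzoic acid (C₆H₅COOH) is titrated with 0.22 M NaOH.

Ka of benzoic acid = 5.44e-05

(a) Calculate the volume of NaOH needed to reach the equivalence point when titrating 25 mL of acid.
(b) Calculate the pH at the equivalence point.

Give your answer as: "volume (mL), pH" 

moles acid = 0.15 × 25/1000 = 0.00375 mol; V_base = moles/0.22 × 1000 = 17.0 mL. At equivalence only the conjugate base is present: [A⁻] = 0.00375/0.042 = 8.9189e-02 M. Kb = Kw/Ka = 1.84e-10; [OH⁻] = √(Kb × [A⁻]) = 4.0491e-06; pOH = 5.39; pH = 14 - pOH = 8.61.

V = 17.0 mL, pH = 8.61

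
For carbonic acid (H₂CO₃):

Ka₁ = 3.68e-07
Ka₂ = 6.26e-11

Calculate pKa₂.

pKa₂ = -log(Ka₂) = -log(6.26e-11) = 10.20.

pK_{a2} = 10.20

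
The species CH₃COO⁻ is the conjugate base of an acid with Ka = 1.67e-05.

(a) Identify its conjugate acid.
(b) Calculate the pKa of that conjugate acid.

(a) The conjugate acid is formed by adding one H⁺ to CH₃COO⁻, giving CH₃COOH. (b) pKa = -log(Ka) = -log(1.67e-05) = 4.78.

Conjugate acid: CH₃COOH; pK_a = 4.78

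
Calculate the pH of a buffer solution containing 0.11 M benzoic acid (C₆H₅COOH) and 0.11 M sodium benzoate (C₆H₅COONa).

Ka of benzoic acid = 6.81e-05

pKa = -log(6.81e-05) = 4.17. pH = pKa + log([A⁻]/[HA]) = 4.17 + log(0.11/0.11)

pH = 4.17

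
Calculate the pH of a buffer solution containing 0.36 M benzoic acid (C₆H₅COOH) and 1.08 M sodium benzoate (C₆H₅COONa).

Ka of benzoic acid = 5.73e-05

pKa = -log(5.73e-05) = 4.24. pH = pKa + log([A⁻]/[HA]) = 4.24 + log(1.08/0.36)

pH = 4.72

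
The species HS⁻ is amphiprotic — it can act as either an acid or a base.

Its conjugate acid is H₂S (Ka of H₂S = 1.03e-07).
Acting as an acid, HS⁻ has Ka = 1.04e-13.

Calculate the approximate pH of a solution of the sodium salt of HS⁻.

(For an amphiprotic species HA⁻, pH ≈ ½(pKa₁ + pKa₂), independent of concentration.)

pKa₁ = -log(1.03e-07) = 6.99; pKa₂ = -log(1.04e-13) = 12.98. For an amphiprotic species, pH ≈ ½(pKa₁ + pKa₂) = ½(6.99 + 12.98) = 9.99.

pH = 9.99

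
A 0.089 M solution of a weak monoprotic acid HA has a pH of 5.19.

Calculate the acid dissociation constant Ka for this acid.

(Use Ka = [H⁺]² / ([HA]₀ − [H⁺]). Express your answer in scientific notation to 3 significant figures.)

[H⁺] = 10^(−pH) = 10^(−5.19) = 6.457e-06 M. For HA ⇌ H⁺ + A⁻, Ka = [H⁺][A⁻]/[HA] = [H⁺]² / ([HA]₀ − [H⁺]) = (6.457e-06)² / (0.089 − 6.457e-06) = 4.68e-10.

K_a = 4.68e-10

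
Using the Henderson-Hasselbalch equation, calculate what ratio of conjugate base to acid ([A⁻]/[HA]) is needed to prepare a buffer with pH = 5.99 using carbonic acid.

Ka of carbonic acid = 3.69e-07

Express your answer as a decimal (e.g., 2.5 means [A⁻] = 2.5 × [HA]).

pKa = -log(3.69e-07) = 6.4330. pH = pKa + log([A⁻]/[HA]), so log([A⁻]/[HA]) = pH − pKa = 5.99 − 6.4330 = -0.4430. [A⁻]/[HA] = 10^(-0.4430) = 0.361

[A⁻]/[HA] = 0.361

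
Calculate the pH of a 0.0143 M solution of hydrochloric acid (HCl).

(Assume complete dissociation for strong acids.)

[H⁺] = 0.0143 M for strong acid. pH = -log[H⁺] = -log(0.0143)

pH = 1.84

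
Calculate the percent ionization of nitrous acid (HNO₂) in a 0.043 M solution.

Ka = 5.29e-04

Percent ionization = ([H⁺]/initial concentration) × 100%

Using Ka equilibrium: x² + Ka×x - Ka×C = 0. Solving: [H⁺] = 4.5122e-03. Percent = (4.5122e-03/0.043) × 100

Percent ionization = 10.5%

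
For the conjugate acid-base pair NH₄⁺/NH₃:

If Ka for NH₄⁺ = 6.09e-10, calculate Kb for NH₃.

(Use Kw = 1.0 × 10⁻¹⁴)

For a conjugate pair Ka × Kb = Kw, so Kb = Kw/Ka = 1.0 × 10⁻¹⁴ / 6.09e-10 = 1.64e-05.

K_b = 1.64e-05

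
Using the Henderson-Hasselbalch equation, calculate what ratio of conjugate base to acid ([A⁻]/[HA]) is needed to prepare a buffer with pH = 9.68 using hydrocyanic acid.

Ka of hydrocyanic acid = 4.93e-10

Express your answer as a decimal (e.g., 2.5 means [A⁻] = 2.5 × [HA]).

pKa = -log(4.93e-10) = 9.3072. pH = pKa + log([A⁻]/[HA]), so log([A⁻]/[HA]) = pH − pKa = 9.68 − 9.3072 = 0.3728. [A⁻]/[HA] = 10^(0.3728) = 2.36

[A⁻]/[HA] = 2.36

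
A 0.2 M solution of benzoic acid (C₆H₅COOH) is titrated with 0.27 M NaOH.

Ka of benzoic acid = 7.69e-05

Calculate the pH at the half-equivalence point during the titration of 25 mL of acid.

At half-equivalence [HA] = [A⁻], so Henderson-Hasselbalch gives pH = pKa = -log(7.69e-05) = 4.11.

pH = pKa = 4.11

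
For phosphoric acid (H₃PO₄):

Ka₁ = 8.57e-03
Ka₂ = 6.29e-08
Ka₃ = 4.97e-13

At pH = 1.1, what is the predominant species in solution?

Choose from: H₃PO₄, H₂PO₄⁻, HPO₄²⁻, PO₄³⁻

pKa₁ = 2.07, pKa₂ = 7.20, pKa₃ = 12.30. For a polyprotic acid the predominant species crosses at each pKa: below pKa_n the protonated form dominates, above it the deprotonated form does. At pH = 1.1, the predominant species is H₃PO₄.

H₃PO₄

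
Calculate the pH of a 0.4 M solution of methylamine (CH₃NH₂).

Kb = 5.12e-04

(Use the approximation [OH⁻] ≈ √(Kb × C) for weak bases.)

[OH⁻] = √(Kb × C) = √(5.12e-04 × 0.4) = 1.4311e-02. pOH = 1.84, pH = 14 - pOH

pH = 12.16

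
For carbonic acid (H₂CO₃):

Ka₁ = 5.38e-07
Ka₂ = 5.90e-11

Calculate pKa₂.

pKa₂ = -log(Ka₂) = -log(5.90e-11) = 10.23.

pK_{a2} = 10.23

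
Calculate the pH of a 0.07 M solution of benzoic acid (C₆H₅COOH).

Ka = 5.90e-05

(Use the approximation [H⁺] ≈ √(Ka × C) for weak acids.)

[H⁺] = √(Ka × C) = √(5.90e-05 × 0.07) = 2.0322e-03. pH = -log(2.0322e-03)

pH = 2.69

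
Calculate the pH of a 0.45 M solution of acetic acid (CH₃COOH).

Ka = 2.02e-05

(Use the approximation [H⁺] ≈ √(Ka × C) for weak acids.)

[H⁺] = √(Ka × C) = √(2.02e-05 × 0.45) = 3.0150e-03. pH = -log(3.0150e-03)

pH = 2.52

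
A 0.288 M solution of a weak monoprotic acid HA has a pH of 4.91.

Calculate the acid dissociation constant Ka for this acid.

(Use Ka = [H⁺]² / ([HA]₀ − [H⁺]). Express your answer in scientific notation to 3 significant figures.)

[H⁺] = 10^(−pH) = 10^(−4.91) = 1.230e-05 M. For HA ⇌ H⁺ + A⁻, Ka = [H⁺][A⁻]/[HA] = [H⁺]² / ([HA]₀ − [H⁺]) = (1.230e-05)² / (0.288 − 1.230e-05) = 5.26e-10.

K_a = 5.26e-10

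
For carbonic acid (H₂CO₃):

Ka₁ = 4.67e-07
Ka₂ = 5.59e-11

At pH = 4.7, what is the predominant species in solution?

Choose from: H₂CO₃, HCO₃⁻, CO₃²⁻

pKa₁ = 6.33, pKa₂ = 10.25. For a polyprotic acid the predominant species crosses at each pKa: below pKa_n the protonated form dominates, above it the deprotonated form does. At pH = 4.7, the predominant species is H₂CO₃.

H₂CO₃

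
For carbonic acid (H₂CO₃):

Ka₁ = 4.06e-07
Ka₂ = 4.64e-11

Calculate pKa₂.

pKa₂ = -log(Ka₂) = -log(4.64e-11) = 10.33.

pK_{a2} = 10.33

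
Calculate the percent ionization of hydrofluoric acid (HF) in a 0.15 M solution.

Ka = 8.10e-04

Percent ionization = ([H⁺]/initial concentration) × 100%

Using Ka equilibrium: x² + Ka×x - Ka×C = 0. Solving: [H⁺] = 1.0625e-02. Percent = (1.0625e-02/0.15) × 100

Percent ionization = 7.08%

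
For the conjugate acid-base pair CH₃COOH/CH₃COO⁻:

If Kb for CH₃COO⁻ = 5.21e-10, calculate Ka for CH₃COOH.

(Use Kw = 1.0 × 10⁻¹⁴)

For a conjugate pair Ka × Kb = Kw, so Ka = Kw/Kb = 1.0 × 10⁻¹⁴ / 5.21e-10 = 1.92e-05.

K_a = 1.92e-05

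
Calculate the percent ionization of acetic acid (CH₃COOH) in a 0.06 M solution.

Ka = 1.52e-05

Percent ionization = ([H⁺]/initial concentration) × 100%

Using Ka equilibrium: x² + Ka×x - Ka×C = 0. Solving: [H⁺] = 9.4742e-04. Percent = (9.4742e-04/0.06) × 100

Percent ionization = 1.58%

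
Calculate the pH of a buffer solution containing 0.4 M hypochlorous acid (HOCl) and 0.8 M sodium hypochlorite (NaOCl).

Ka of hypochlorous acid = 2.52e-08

pKa = -log(2.52e-08) = 7.60. pH = pKa + log([A⁻]/[HA]) = 7.60 + log(0.8/0.4)

pH = 7.90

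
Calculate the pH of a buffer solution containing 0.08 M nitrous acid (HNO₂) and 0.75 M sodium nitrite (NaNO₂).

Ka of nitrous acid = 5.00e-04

pKa = -log(5.00e-04) = 3.30. pH = pKa + log([A⁻]/[HA]) = 3.30 + log(0.75/0.08)

pH = 4.27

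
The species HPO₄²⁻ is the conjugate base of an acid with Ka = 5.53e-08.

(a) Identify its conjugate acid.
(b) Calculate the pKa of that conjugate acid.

(a) The conjugate acid is formed by adding one H⁺ to HPO₄²⁻, giving H₂PO₄⁻. (b) pKa = -log(Ka) = -log(5.53e-08) = 7.26.

Conjugate acid: H₂PO₄⁻; pK_a = 7.26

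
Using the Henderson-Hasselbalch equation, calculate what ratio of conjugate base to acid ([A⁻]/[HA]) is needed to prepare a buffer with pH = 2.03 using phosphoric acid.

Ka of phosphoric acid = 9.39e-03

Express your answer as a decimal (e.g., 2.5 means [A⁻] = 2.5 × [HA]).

pKa = -log(9.39e-03) = 2.0273. pH = pKa + log([A⁻]/[HA]), so log([A⁻]/[HA]) = pH − pKa = 2.03 − 2.0273 = 0.0027. [A⁻]/[HA] = 10^(0.0027) = 1.01

[A⁻]/[HA] = 1.01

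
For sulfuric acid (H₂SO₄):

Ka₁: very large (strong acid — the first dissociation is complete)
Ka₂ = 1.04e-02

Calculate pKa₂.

pKa₂ = -log(Ka₂) = -log(1.04e-02) = 1.98.

pK_{a2} = 1.98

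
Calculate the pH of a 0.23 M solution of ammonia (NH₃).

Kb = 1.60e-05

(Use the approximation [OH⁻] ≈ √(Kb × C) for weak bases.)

[OH⁻] = √(Kb × C) = √(1.60e-05 × 0.23) = 1.9183e-03. pOH = 2.72, pH = 14 - pOH

pH = 11.28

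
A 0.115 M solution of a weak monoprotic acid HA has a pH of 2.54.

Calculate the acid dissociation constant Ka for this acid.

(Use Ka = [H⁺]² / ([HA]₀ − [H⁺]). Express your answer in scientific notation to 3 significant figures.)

[H⁺] = 10^(−pH) = 10^(−2.54) = 2.884e-03 M. For HA ⇌ H⁺ + A⁻, Ka = [H⁺][A⁻]/[HA] = [H⁺]² / ([HA]₀ − [H⁺]) = (2.884e-03)² / (0.115 − 2.884e-03) = 7.42e-05.

K_a = 7.42e-05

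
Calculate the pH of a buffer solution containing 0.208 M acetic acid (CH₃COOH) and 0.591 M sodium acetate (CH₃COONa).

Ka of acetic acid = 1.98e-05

pKa = -log(1.98e-05) = 4.70. pH = pKa + log([A⁻]/[HA]) = 4.70 + log(0.591/0.208)

pH = 5.16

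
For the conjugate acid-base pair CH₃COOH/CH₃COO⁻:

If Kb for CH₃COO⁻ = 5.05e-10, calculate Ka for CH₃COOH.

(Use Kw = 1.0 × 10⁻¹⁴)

For a conjugate pair Ka × Kb = Kw, so Ka = Kw/Kb = 1.0 × 10⁻¹⁴ / 5.05e-10 = 1.98e-05.

K_a = 1.98e-05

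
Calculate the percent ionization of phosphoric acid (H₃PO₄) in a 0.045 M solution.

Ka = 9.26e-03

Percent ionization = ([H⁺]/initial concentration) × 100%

Using Ka equilibrium: x² + Ka×x - Ka×C = 0. Solving: [H⁺] = 1.6302e-02. Percent = (1.6302e-02/0.045) × 100

Percent ionization = 36.2%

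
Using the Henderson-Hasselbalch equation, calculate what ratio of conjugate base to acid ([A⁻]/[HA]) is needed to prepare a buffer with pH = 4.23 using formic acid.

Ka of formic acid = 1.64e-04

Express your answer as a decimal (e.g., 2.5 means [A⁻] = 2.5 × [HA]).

pKa = -log(1.64e-04) = 3.7852. pH = pKa + log([A⁻]/[HA]), so log([A⁻]/[HA]) = pH − pKa = 4.23 − 3.7852 = 0.4448. [A⁻]/[HA] = 10^(0.4448) = 2.79

[A⁻]/[HA] = 2.79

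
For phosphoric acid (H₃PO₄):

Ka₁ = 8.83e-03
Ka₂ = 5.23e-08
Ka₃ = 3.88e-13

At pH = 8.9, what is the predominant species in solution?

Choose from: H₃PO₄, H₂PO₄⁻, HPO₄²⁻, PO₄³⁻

pKa₁ = 2.05, pKa₂ = 7.28, pKa₃ = 12.41. For a polyprotic acid the predominant species crosses at each pKa: below pKa_n the protonated form dominates, above it the deprotonated form does. At pH = 8.9, the predominant species is HPO₄²⁻.

HPO₄²⁻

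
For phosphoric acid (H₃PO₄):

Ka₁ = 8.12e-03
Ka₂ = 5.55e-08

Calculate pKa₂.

pKa₂ = -log(Ka₂) = -log(5.55e-08) = 7.26.

pK_{a2} = 7.26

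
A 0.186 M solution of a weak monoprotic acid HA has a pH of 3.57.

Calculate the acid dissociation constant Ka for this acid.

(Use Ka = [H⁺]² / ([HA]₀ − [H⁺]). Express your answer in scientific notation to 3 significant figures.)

[H⁺] = 10^(−pH) = 10^(−3.57) = 2.692e-04 M. For HA ⇌ H⁺ + A⁻, Ka = [H⁺][A⁻]/[HA] = [H⁺]² / ([HA]₀ − [H⁺]) = (2.692e-04)² / (0.186 − 2.692e-04) = 3.90e-07.

K_a = 3.90e-07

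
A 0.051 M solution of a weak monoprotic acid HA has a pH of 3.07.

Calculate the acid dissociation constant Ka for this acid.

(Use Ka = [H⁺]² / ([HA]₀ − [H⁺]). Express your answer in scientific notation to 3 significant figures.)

[H⁺] = 10^(−pH) = 10^(−3.07) = 8.511e-04 M. For HA ⇌ H⁺ + A⁻, Ka = [H⁺][A⁻]/[HA] = [H⁺]² / ([HA]₀ − [H⁺]) = (8.511e-04)² / (0.051 − 8.511e-04) = 1.44e-05.

K_a = 1.44e-05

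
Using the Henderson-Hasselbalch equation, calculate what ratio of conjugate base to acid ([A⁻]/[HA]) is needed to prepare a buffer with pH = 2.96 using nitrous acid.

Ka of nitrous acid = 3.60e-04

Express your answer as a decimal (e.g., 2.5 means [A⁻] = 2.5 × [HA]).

pKa = -log(3.60e-04) = 3.4437. pH = pKa + log([A⁻]/[HA]), so log([A⁻]/[HA]) = pH − pKa = 2.96 − 3.4437 = -0.4837. [A⁻]/[HA] = 10^(-0.4837) = 0.328

[A⁻]/[HA] = 0.328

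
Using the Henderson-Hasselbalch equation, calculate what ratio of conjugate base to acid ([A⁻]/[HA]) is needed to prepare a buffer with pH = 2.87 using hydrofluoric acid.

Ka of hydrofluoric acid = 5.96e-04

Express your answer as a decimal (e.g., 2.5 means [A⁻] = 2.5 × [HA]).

pKa = -log(5.96e-04) = 3.2248. pH = pKa + log([A⁻]/[HA]), so log([A⁻]/[HA]) = pH − pKa = 2.87 − 3.2248 = -0.3548. [A⁻]/[HA] = 10^(-0.3548) = 0.442

[A⁻]/[HA] = 0.442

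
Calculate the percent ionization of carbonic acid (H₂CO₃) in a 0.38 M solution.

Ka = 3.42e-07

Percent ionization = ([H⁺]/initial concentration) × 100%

Using Ka equilibrium: x² + Ka×x - Ka×C = 0. Solving: [H⁺] = 3.6033e-04. Percent = (3.6033e-04/0.38) × 100

Percent ionization = 0.0948%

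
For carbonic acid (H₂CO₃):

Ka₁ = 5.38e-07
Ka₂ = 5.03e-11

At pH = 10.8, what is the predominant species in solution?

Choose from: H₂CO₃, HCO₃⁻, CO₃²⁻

pKa₁ = 6.27, pKa₂ = 10.30. For a polyprotic acid the predominant species crosses at each pKa: below pKa_n the protonated form dominates, above it the deprotonated form does. At pH = 10.8, the predominant species is CO₃²⁻.

CO₃²⁻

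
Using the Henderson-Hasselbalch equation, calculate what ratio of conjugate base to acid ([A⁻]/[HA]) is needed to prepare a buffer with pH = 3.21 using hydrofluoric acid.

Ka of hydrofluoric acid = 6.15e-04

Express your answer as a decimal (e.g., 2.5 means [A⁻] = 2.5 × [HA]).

pKa = -log(6.15e-04) = 3.2111. pH = pKa + log([A⁻]/[HA]), so log([A⁻]/[HA]) = pH − pKa = 3.21 − 3.2111 = -0.0011. [A⁻]/[HA] = 10^(-0.0011) = 0.997

[A⁻]/[HA] = 0.997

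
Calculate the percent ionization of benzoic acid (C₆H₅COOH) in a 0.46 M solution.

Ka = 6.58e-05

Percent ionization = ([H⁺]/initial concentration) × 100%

Using Ka equilibrium: x² + Ka×x - Ka×C = 0. Solving: [H⁺] = 5.4688e-03. Percent = (5.4688e-03/0.46) × 100

Percent ionization = 1.19%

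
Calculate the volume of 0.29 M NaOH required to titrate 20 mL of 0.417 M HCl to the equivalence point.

At equivalence: moles acid = moles base. moles HCl = 0.417 × 20/1000 = 0.00834 mol. V_base = moles / 0.29 × 1000 = 28.8 mL.

V_{base} = 28.8 mL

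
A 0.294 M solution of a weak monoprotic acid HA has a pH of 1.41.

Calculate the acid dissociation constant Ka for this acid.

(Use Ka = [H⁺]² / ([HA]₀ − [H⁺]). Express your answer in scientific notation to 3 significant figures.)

[H⁺] = 10^(−pH) = 10^(−1.41) = 3.890e-02 M. For HA ⇌ H⁺ + A⁻, Ka = [H⁺][A⁻]/[HA] = [H⁺]² / ([HA]₀ − [H⁺]) = (3.890e-02)² / (0.294 − 3.890e-02) = 5.93e-03.

K_a = 5.93e-03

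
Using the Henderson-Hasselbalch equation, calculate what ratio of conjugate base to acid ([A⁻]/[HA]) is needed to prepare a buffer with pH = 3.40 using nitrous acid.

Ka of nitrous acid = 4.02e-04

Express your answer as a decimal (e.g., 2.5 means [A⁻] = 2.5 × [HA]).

pKa = -log(4.02e-04) = 3.3958. pH = pKa + log([A⁻]/[HA]), so log([A⁻]/[HA]) = pH − pKa = 3.40 − 3.3958 = 0.0042. [A⁻]/[HA] = 10^(0.0042) = 1.01

[A⁻]/[HA] = 1.01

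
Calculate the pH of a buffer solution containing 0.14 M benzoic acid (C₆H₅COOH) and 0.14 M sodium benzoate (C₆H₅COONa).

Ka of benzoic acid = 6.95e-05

pKa = -log(6.95e-05) = 4.16. pH = pKa + log([A⁻]/[HA]) = 4.16 + log(0.14/0.14)

pH = 4.16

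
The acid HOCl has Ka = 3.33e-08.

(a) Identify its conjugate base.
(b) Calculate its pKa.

(a) The conjugate base is formed by removing one H⁺ from HOCl, giving OCl⁻. (b) pKa = -log(Ka) = -log(3.33e-08) = 7.48.

Conjugate base: OCl⁻; pK_a = 7.48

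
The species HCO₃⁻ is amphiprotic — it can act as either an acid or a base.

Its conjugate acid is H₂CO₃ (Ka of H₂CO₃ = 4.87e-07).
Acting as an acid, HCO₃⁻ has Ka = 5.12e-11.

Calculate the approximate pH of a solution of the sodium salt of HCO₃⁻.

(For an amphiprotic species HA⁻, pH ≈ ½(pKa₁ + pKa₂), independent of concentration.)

pKa₁ = -log(4.87e-07) = 6.31; pKa₂ = -log(5.12e-11) = 10.29. For an amphiprotic species, pH ≈ ½(pKa₁ + pKa₂) = ½(6.31 + 10.29) = 8.30.

pH = 8.30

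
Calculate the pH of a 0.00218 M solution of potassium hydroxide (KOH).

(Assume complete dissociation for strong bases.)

[OH⁻] = 0.00218 M for strong base. pOH = -log[OH⁻] = 2.66, pH = 14 - pOH

pH = 11.34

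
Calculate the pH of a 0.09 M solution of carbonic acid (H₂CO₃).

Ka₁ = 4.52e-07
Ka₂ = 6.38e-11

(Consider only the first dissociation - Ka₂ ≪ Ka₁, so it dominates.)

First dissociation dominates. From Ka₁ = [H⁺][HA⁻]/[H₂A], x² + Ka₁·x − Ka₁·C = 0 with C = 0.09 M and Ka₁ = 4.52e-07. Solving: [H⁺] = (−Ka₁ + √(Ka₁² + 4·Ka₁·C)) / 2 = 2.0147e-04 M. pH = -log(2.0147e-04) = 3.70.

pH = 3.70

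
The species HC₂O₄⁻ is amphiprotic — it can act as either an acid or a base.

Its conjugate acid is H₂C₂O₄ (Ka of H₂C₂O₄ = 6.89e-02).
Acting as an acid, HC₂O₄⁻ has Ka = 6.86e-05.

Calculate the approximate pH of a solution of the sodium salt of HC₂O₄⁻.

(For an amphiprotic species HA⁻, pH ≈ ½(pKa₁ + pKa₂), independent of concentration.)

pKa₁ = -log(6.89e-02) = 1.16; pKa₂ = -log(6.86e-05) = 4.16. For an amphiprotic species, pH ≈ ½(pKa₁ + pKa₂) = ½(1.16 + 4.16) = 2.66.

pH = 2.66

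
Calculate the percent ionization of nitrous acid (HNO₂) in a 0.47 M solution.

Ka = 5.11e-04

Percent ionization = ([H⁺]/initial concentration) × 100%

Using Ka equilibrium: x² + Ka×x - Ka×C = 0. Solving: [H⁺] = 1.5244e-02. Percent = (1.5244e-02/0.47) × 100

Percent ionization = 3.24%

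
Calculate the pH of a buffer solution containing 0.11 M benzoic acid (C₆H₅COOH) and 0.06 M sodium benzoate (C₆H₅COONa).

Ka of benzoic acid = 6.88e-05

pKa = -log(6.88e-05) = 4.16. pH = pKa + log([A⁻]/[HA]) = 4.16 + log(0.06/0.11)

pH = 3.90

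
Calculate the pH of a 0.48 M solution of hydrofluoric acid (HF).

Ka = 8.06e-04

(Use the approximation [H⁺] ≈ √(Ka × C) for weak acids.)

[H⁺] = √(Ka × C) = √(8.06e-04 × 0.48) = 1.9669e-02. pH = -log(1.9669e-02)

pH = 1.71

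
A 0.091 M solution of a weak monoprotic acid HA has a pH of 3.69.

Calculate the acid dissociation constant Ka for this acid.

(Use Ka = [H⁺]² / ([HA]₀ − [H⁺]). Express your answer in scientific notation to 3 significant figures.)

[H⁺] = 10^(−pH) = 10^(−3.69) = 2.042e-04 M. For HA ⇌ H⁺ + A⁻, Ka = [H⁺][A⁻]/[HA] = [H⁺]² / ([HA]₀ − [H⁺]) = (2.042e-04)² / (0.091 − 2.042e-04) = 4.59e-07.

K_a = 4.59e-07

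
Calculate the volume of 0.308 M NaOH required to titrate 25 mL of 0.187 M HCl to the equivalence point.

At equivalence: moles acid = moles base. moles HCl = 0.187 × 25/1000 = 0.004675 mol. V_base = moles / 0.308 × 1000 = 15.2 mL.

V_{base} = 15.2 mL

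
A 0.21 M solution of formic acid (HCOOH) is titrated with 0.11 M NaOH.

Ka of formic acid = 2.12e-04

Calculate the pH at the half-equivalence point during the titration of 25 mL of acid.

At half-equivalence [HA] = [A⁻], so Henderson-Hasselbalch gives pH = pKa = -log(2.12e-04) = 3.67.

pH = pKa = 3.67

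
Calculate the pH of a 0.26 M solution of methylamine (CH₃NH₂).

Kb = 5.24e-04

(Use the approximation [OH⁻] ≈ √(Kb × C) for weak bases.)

[OH⁻] = √(Kb × C) = √(5.24e-04 × 0.26) = 1.1672e-02. pOH = 1.93, pH = 14 - pOH

pH = 12.07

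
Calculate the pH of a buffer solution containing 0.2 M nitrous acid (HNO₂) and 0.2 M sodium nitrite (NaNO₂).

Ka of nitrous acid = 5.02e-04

pKa = -log(5.02e-04) = 3.30. pH = pKa + log([A⁻]/[HA]) = 3.30 + log(0.2/0.2)

pH = 3.30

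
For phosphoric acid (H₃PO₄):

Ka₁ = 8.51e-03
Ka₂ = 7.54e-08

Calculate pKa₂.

pKa₂ = -log(Ka₂) = -log(7.54e-08) = 7.12.

pK_{a2} = 7.12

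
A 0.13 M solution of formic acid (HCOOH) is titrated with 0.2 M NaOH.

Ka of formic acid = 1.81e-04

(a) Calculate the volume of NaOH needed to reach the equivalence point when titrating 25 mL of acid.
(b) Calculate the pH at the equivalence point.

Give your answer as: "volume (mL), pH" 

moles acid = 0.13 × 25/1000 = 0.00325 mol; V_base = moles/0.2 × 1000 = 16.2 mL. At equivalence only the conjugate base is present: [A⁻] = 0.00325/0.041 = 7.8788e-02 M. Kb = Kw/Ka = 5.52e-11; [OH⁻] = √(Kb × [A⁻]) = 2.0864e-06; pOH = 5.68; pH = 14 - pOH = 8.32.

V = 16.2 mL, pH = 8.32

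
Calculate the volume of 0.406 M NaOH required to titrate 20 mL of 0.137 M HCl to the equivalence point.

At equivalence: moles acid = moles base. moles HCl = 0.137 × 20/1000 = 0.00274 mol. V_base = moles / 0.406 × 1000 = 6.7 mL.

V_{base} = 6.7 mL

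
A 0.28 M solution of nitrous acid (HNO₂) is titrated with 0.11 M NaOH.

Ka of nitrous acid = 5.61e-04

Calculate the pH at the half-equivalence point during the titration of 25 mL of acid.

At half-equivalence [HA] = [A⁻], so Henderson-Hasselbalch gives pH = pKa = -log(5.61e-04) = 3.25.

pH = pKa = 3.25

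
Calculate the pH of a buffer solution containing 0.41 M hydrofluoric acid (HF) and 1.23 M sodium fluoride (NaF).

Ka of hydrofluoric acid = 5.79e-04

pKa = -log(5.79e-04) = 3.24. pH = pKa + log([A⁻]/[HA]) = 3.24 + log(1.23/0.41)

pH = 3.71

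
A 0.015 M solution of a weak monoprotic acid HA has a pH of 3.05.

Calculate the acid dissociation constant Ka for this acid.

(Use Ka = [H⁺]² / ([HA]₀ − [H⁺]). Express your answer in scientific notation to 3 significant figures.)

[H⁺] = 10^(−pH) = 10^(−3.05) = 8.913e-04 M. For HA ⇌ H⁺ + A⁻, Ka = [H⁺][A⁻]/[HA] = [H⁺]² / ([HA]₀ − [H⁺]) = (8.913e-04)² / (0.015 − 8.913e-04) = 5.63e-05.

K_a = 5.63e-05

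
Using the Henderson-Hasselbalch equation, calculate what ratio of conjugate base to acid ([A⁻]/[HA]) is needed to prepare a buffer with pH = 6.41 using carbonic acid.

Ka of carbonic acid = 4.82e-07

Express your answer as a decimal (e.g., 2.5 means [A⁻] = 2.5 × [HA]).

pKa = -log(4.82e-07) = 6.3170. pH = pKa + log([A⁻]/[HA]), so log([A⁻]/[HA]) = pH − pKa = 6.41 − 6.3170 = 0.0930. [A⁻]/[HA] = 10^(0.0930) = 1.24

[A⁻]/[HA] = 1.24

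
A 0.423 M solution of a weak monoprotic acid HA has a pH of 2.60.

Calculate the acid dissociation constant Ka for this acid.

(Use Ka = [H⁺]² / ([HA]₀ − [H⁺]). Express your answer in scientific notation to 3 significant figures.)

[H⁺] = 10^(−pH) = 10^(−2.60) = 2.512e-03 M. For HA ⇌ H⁺ + A⁻, Ka = [H⁺][A⁻]/[HA] = [H⁺]² / ([HA]₀ − [H⁺]) = (2.512e-03)² / (0.423 − 2.512e-03) = 1.50e-05.

K_a = 1.50e-05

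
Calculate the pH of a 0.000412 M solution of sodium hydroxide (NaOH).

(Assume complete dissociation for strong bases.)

[OH⁻] = 0.000412 M for strong base. pOH = -log[OH⁻] = 3.39, pH = 14 - pOH

pH = 10.61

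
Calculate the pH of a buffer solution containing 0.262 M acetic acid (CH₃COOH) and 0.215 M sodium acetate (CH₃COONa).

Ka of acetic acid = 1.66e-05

pKa = -log(1.66e-05) = 4.78. pH = pKa + log([A⁻]/[HA]) = 4.78 + log(0.215/0.262)

pH = 4.69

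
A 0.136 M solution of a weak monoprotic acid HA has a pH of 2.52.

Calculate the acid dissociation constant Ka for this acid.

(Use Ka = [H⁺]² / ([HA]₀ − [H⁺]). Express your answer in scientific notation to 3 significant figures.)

[H⁺] = 10^(−pH) = 10^(−2.52) = 3.020e-03 M. For HA ⇌ H⁺ + A⁻, Ka = [H⁺][A⁻]/[HA] = [H⁺]² / ([HA]₀ − [H⁺]) = (3.020e-03)² / (0.136 − 3.020e-03) = 6.86e-05.

K_a = 6.86e-05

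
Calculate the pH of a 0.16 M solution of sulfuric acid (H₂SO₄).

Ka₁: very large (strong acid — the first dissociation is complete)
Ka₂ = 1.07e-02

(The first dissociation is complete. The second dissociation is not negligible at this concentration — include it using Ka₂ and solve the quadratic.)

First dissociation is complete: [H⁺]₀ = [HSO₄⁻]₀ = C = 0.16 M. Second dissociation HSO₄⁻ ⇌ H⁺ + SO₄²⁻: let x = [SO₄²⁻]. Ka₂ = (C + x)·x / (C − x) = 1.07e-02 → x² + (C + Ka₂)·x − Ka₂·C = 0 → x² + 0.17070·x − 1.712e-03 = 0. x = (−0.17070 + √(0.17070² + 4 × 1.712e-03)) / 2 = 9.5005e-03 M. [H⁺] = C + x = 0.16 + 9.5005e-03 = 1.6950e-01 M. pH = -log(1.6950e-01) = 0.77.

pH = 0.77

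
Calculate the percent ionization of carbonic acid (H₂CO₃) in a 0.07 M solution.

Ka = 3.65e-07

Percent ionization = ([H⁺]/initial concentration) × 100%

Using Ka equilibrium: x² + Ka×x - Ka×C = 0. Solving: [H⁺] = 1.5966e-04. Percent = (1.5966e-04/0.07) × 100

Percent ionization = 0.228%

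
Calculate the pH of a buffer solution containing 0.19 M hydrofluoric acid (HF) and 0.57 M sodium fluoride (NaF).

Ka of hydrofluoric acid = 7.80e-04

pKa = -log(7.80e-04) = 3.11. pH = pKa + log([A⁻]/[HA]) = 3.11 + log(0.57/0.19)

pH = 3.59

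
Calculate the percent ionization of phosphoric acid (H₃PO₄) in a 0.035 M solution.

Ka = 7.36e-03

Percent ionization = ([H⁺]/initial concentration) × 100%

Using Ka equilibrium: x² + Ka×x - Ka×C = 0. Solving: [H⁺] = 1.2786e-02. Percent = (1.2786e-02/0.035) × 100

Percent ionization = 36.5%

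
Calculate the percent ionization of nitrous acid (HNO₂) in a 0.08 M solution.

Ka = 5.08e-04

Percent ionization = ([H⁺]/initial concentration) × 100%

Using Ka equilibrium: x² + Ka×x - Ka×C = 0. Solving: [H⁺] = 6.1260e-03. Percent = (6.1260e-03/0.08) × 100

Percent ionization = 7.66%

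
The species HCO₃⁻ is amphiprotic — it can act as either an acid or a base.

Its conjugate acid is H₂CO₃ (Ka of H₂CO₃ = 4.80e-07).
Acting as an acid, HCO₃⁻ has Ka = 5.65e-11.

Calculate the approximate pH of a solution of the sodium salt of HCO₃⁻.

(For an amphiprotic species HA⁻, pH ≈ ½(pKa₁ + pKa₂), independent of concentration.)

pKa₁ = -log(4.80e-07) = 6.32; pKa₂ = -log(5.65e-11) = 10.25. For an amphiprotic species, pH ≈ ½(pKa₁ + pKa₂) = ½(6.32 + 10.25) = 8.28.

pH = 8.28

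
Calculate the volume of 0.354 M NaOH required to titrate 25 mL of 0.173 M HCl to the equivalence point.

At equivalence: moles acid = moles base. moles HCl = 0.173 × 25/1000 = 0.004325 mol. V_base = moles / 0.354 × 1000 = 12.2 mL.

V_{base} = 12.2 mL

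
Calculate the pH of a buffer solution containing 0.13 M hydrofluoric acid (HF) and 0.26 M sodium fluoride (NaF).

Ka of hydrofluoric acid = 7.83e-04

pKa = -log(7.83e-04) = 3.11. pH = pKa + log([A⁻]/[HA]) = 3.11 + log(0.26/0.13)

pH = 3.41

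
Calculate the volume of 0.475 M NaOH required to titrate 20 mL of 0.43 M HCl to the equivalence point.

At equivalence: moles acid = moles base. moles HCl = 0.43 × 20/1000 = 0.0086 mol. V_base = moles / 0.475 × 1000 = 18.1 mL.

V_{base} = 18.1 mL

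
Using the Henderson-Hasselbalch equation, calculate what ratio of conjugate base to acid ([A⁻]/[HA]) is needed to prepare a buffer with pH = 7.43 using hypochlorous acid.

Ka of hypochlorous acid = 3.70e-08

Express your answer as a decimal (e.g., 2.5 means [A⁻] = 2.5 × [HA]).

pKa = -log(3.70e-08) = 7.4318. pH = pKa + log([A⁻]/[HA]), so log([A⁻]/[HA]) = pH − pKa = 7.43 − 7.4318 = -0.0018. [A⁻]/[HA] = 10^(-0.0018) = 0.996

[A⁻]/[HA] = 0.996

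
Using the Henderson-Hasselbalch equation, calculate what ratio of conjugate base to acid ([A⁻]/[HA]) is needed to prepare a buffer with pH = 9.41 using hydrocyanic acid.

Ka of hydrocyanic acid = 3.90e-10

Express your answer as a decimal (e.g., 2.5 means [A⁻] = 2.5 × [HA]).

pKa = -log(3.90e-10) = 9.4089. pH = pKa + log([A⁻]/[HA]), so log([A⁻]/[HA]) = pH − pKa = 9.41 − 9.4089 = 0.0011. [A⁻]/[HA] = 10^(0.0011) = 1.00

[A⁻]/[HA] = 1.00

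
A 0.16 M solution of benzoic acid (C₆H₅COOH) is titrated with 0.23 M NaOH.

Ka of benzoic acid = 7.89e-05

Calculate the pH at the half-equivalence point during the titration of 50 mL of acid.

At half-equivalence [HA] = [A⁻], so Henderson-Hasselbalch gives pH = pKa = -log(7.89e-05) = 4.10.

pH = pKa = 4.10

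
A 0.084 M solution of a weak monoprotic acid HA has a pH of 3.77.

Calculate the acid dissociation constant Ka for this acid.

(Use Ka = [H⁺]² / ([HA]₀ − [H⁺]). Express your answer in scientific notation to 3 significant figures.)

[H⁺] = 10^(−pH) = 10^(−3.77) = 1.698e-04 M. For HA ⇌ H⁺ + A⁻, Ka = [H⁺][A⁻]/[HA] = [H⁺]² / ([HA]₀ − [H⁺]) = (1.698e-04)² / (0.084 − 1.698e-04) = 3.44e-07.

K_a = 3.44e-07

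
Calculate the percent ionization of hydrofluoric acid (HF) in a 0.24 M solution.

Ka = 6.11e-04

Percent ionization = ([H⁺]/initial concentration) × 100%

Using Ka equilibrium: x² + Ka×x - Ka×C = 0. Solving: [H⁺] = 1.1808e-02. Percent = (1.1808e-02/0.24) × 100

Percent ionization = 4.92%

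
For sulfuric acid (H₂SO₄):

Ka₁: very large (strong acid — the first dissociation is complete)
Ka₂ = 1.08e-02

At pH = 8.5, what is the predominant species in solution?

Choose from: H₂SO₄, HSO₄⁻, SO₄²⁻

The first dissociation is complete, so H₂SO₄ itself is never the predominant species in water; pKa₂ = -log(1.08e-02) = 1.97. For a polyprotic acid the predominant species crosses at each pKa: below pKa_n the protonated form dominates, above it the deprotonated form does. At pH = 8.5, the predominant species is SO₄²⁻.

SO₄²⁻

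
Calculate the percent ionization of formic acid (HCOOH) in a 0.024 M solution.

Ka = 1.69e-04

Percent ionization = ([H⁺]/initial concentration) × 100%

Using Ka equilibrium: x² + Ka×x - Ka×C = 0. Solving: [H⁺] = 1.9312e-03. Percent = (1.9312e-03/0.024) × 100

Percent ionization = 8.05%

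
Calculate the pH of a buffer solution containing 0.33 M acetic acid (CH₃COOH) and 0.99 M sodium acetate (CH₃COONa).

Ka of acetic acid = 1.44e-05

pKa = -log(1.44e-05) = 4.84. pH = pKa + log([A⁻]/[HA]) = 4.84 + log(0.99/0.33)

pH = 5.32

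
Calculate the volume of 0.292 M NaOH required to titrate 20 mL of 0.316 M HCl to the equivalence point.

At equivalence: moles acid = moles base. moles HCl = 0.316 × 20/1000 = 0.00632 mol. V_base = moles / 0.292 × 1000 = 21.6 mL.

V_{base} = 21.6 mL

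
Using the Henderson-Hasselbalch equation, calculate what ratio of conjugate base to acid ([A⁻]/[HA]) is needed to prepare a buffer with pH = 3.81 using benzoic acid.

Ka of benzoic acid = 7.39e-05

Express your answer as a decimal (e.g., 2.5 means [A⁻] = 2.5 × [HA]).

pKa = -log(7.39e-05) = 4.1314. pH = pKa + log([A⁻]/[HA]), so log([A⁻]/[HA]) = pH − pKa = 3.81 − 4.1314 = -0.3214. [A⁻]/[HA] = 10^(-0.3214) = 0.477

[A⁻]/[HA] = 0.477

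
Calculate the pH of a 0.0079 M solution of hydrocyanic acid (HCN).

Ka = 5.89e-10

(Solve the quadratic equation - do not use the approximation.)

x² + Ka×x - Ka×C = 0. Using quadratic formula: [H⁺] = 2.1568e-06

pH = 5.67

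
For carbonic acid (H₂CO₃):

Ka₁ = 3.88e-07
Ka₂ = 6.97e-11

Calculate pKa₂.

pKa₂ = -log(Ka₂) = -log(6.97e-11) = 10.16.

pK_{a2} = 10.16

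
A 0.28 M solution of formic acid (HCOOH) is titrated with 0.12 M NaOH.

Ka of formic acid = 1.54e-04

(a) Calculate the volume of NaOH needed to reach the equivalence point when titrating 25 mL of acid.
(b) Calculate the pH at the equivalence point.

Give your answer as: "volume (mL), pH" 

moles acid = 0.28 × 25/1000 = 0.007 mol; V_base = moles/0.12 × 1000 = 58.3 mL. At equivalence only the conjugate base is present: [A⁻] = 0.007/0.083 = 8.4000e-02 M. Kb = Kw/Ka = 6.49e-11; [OH⁻] = √(Kb × [A⁻]) = 2.3355e-06; pOH = 5.63; pH = 14 - pOH = 8.37.

V = 58.3 mL, pH = 8.37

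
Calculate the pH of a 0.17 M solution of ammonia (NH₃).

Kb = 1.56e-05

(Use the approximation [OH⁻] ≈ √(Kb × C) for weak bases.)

[OH⁻] = √(Kb × C) = √(1.56e-05 × 0.17) = 1.6285e-03. pOH = 2.79, pH = 14 - pOH

pH = 11.21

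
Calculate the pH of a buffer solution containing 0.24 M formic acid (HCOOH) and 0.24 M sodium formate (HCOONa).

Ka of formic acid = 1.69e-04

pKa = -log(1.69e-04) = 3.77. pH = pKa + log([A⁻]/[HA]) = 3.77 + log(0.24/0.24)

pH = 3.77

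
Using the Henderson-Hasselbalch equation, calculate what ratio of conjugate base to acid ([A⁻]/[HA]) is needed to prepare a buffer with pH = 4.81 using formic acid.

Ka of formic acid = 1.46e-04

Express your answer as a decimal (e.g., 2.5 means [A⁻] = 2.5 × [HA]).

pKa = -log(1.46e-04) = 3.8356. pH = pKa + log([A⁻]/[HA]), so log([A⁻]/[HA]) = pH − pKa = 4.81 − 3.8356 = 0.9744. [A⁻]/[HA] = 10^(0.9744) = 9.43

[A⁻]/[HA] = 9.43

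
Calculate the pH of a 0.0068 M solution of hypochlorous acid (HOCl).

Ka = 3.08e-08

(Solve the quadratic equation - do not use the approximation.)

x² + Ka×x - Ka×C = 0. Using quadratic formula: [H⁺] = 1.4457e-05

pH = 4.84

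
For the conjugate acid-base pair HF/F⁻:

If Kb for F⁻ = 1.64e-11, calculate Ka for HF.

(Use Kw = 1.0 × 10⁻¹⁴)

For a conjugate pair Ka × Kb = Kw, so Ka = Kw/Kb = 1.0 × 10⁻¹⁴ / 1.64e-11 = 6.10e-04.

K_a = 6.10e-04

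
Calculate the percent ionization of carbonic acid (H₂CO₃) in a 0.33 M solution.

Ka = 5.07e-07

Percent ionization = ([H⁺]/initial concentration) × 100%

Using Ka equilibrium: x² + Ka×x - Ka×C = 0. Solving: [H⁺] = 4.0878e-04. Percent = (4.0878e-04/0.33) × 100

Percent ionization = 0.124%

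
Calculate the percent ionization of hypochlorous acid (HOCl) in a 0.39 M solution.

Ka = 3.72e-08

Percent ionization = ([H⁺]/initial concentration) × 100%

Using Ka equilibrium: x² + Ka×x - Ka×C = 0. Solving: [H⁺] = 1.2043e-04. Percent = (1.2043e-04/0.39) × 100

Percent ionization = 0.0309%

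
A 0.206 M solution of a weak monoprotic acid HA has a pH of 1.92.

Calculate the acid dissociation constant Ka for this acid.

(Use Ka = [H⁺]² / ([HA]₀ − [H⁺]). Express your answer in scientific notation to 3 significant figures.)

[H⁺] = 10^(−pH) = 10^(−1.92) = 1.202e-02 M. For HA ⇌ H⁺ + A⁻, Ka = [H⁺][A⁻]/[HA] = [H⁺]² / ([HA]₀ − [H⁺]) = (1.202e-02)² / (0.206 − 1.202e-02) = 7.45e-04.

K_a = 7.45e-04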